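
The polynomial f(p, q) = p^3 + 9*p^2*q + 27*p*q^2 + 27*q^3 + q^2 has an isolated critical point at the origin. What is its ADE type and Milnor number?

Type A_2, Milnor number mu = 2.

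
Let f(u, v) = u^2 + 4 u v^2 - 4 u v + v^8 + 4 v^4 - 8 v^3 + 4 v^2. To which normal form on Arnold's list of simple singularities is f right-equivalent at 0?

The Hessian of f at 0 has rank 1. Corank 1: A-series; mu = 7 gives A_7.

A_{7}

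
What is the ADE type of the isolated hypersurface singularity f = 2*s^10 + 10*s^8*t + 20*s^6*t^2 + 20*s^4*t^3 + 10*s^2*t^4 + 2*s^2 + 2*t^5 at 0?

A_4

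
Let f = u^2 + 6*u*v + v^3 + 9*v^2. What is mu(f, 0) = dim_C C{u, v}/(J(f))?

The Hessian of f at 0 is [[2, 6], [6, 18]] with rank 1, so corank 1. A Groebner basis of the Jacobian ideal J(f) in C{u,v} is {v^2, u + 3*v}; counting standard monomials gives mu = 2. Corank 1: A-series; mu = 2 gives A_2.

2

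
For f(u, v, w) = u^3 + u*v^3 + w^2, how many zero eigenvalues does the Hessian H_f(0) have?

2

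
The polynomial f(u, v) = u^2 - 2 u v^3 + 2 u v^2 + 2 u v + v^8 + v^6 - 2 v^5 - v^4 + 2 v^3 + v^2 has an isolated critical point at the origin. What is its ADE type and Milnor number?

Type A7, Milnor number mu = 7.

The Hessian of f at 0 has rank 1. Corank 1: A-series; mu = 7 gives A_7.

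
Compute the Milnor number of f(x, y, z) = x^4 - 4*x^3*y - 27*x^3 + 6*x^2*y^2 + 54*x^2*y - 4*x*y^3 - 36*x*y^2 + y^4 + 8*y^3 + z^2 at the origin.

The Hessian of f at 0 has rank 1. Corank 2; j^3 = -(3*x - 2*y)^3 is a perfect cube, so E-series; the 4-jet and mu = 6 give E_6.

6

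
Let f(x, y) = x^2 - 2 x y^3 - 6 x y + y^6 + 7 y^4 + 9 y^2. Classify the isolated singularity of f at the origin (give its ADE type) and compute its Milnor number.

The Hessian of f at 0 has rank 1. Corank 1: A-series; mu = 3 gives A_3.

Type A3, Milnor number mu = 3.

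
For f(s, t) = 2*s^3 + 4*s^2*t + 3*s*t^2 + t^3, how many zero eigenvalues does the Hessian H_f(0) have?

2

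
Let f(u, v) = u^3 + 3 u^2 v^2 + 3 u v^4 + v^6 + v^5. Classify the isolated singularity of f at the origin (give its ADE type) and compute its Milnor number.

Type E_{8}, Milnor number mu = 8.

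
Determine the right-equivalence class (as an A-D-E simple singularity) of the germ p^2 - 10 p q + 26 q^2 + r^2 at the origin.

A_1

The Hessian of f at 0 has rank 3. Corank 0: nondegenerate Morse point, so A_1.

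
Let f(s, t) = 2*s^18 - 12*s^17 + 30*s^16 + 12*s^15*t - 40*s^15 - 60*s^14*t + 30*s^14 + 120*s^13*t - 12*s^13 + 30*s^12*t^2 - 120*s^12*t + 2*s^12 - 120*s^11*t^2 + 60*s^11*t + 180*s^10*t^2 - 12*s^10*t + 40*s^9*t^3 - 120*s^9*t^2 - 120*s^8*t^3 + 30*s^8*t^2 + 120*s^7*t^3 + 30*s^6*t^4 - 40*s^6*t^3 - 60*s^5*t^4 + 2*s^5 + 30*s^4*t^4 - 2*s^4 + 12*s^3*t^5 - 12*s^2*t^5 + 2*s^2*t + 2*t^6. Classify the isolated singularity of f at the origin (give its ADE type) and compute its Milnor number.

Type D_7, Milnor number mu = 7.

The Hessian of f at 0 is [[0, 0], [0, 0]] with rank 0, so corank 2. A Groebner basis of the Jacobian ideal J(f) in C{s,t} is {s^2/6 + t^5, s^3, s*t}; counting standard monomials gives mu = 7. Corank 2; j^3 = 2*s^2*t has shape L^2 M (L != M), so D-series; mu = 7 gives D_7.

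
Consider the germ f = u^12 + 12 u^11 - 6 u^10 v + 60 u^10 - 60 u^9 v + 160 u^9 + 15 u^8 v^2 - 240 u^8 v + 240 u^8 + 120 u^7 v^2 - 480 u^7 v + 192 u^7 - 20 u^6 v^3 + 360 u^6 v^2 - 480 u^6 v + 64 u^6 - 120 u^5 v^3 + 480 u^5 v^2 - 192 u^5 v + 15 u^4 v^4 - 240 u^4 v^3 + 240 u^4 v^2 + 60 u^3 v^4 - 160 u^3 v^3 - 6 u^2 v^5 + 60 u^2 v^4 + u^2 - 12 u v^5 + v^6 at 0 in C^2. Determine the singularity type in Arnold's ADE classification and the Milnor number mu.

Type A_5, Milnor number mu = 5.

The Hessian of f at 0 has rank 1. Corank 1: A-series; mu = 5 gives A_5.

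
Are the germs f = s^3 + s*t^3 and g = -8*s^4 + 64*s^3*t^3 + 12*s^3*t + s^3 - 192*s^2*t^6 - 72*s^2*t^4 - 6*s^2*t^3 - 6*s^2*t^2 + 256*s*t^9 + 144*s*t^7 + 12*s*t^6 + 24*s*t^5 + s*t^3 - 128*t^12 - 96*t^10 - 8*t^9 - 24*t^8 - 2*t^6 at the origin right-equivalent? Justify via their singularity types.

The Hessian of f at 0 is [[0, 0], [0, 0]] with rank 0, so corank 2. A Groebner basis of the Jacobian ideal J(f) in C{s,t} is {s^3, s*t^2, 3*s^2 + t^3}; counting standard monomials gives mu = 7. Corank 2; j^3 = s^3 is a perfect cube, so E-series; the 4-jet and mu = 7 give E_7. The Hessian of g at 0 is [[0, 0], [0, 0]] with rank 0, so corank 2. A Groebner basis of the Jacobian ideal J(g) in C{s,t} is {3*s^2/4 + t^4 + t^3/4, s^3, s^2*t - s^2/4 - t^3/12, -s^2 + s*t^2 - t^3/3}; counting standard monomials gives mu = 7. Corank 2; j^3 = s^3 is a perfect cube, so E-series; the 4-jet and mu = 7 give E_7. Both have type E_7, hence right-equivalent.

Yes.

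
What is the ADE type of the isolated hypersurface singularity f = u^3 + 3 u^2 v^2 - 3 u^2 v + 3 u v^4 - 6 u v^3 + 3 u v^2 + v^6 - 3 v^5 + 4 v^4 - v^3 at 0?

The Hessian of f at 0 has rank 0. Corank 2; j^3 = (u - v)^3 is a perfect cube, so E-series; the 4-jet and mu = 6 give E_6.

E6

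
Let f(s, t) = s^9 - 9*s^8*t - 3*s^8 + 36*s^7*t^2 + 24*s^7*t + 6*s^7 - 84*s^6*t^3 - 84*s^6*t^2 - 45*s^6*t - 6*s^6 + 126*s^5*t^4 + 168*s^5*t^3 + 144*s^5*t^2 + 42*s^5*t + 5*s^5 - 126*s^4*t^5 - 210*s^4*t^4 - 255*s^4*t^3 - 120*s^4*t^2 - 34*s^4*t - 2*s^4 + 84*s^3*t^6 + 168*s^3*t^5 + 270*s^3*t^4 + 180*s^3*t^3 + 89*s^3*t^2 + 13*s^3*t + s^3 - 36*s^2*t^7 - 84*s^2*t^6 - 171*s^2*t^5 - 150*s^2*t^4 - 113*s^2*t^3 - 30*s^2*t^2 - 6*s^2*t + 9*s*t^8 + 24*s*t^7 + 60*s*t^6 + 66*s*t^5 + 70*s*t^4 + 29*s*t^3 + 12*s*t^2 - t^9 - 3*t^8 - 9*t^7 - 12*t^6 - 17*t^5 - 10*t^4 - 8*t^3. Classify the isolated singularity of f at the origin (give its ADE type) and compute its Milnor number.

The Hessian of f at 0 is [[0, 0], [0, 0]] with rank 0, so corank 2. A Groebner basis of the Jacobian ideal J(f) in C{s,t} is {3*s^2 - 12*s*t + t^4 + t^3 + 12*t^2, s^3 + 54*s^2 - 216*s*t + 10*t^3 + 216*t^2, s^2*t + 19*s^2 - 76*s*t + 7*t^3/3 + 76*t^2, 5*s^2 + s*t^2 - 20*s*t - t^3/3 + 20*t^2}; counting standard monomials gives mu = 7. Corank 2; j^3 = (s - 2*t)^3 is a perfect cube, so E-series; the 4-jet and mu = 7 give E_7.

Type E_{7}, Milnor number mu = 7.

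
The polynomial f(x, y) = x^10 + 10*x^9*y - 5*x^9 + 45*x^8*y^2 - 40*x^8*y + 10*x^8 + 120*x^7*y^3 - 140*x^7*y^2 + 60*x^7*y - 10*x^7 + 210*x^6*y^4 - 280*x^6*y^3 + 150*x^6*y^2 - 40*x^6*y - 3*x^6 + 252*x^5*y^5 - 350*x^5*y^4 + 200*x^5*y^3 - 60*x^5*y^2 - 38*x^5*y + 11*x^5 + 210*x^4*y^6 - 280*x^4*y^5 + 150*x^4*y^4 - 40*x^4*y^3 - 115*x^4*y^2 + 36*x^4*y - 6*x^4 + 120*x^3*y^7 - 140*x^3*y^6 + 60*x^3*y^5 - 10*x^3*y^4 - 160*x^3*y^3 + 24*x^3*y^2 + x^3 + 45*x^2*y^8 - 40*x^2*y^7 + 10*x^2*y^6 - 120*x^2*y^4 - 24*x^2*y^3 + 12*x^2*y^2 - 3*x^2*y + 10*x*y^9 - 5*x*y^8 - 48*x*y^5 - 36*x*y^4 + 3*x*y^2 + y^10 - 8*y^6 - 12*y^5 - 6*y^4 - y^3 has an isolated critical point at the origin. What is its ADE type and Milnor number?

The Hessian of f at 0 is [[0, 0], [0, 0]] with rank 0, so corank 2. A Groebner basis of the Jacobian ideal J(f) in C{x,y} is {x^2/128 + x*y^3 - x*y^2/8 - x*y/64 + y^3/8 + y^2/128, x^2/96 - x*y^2/6 - x*y/48 + y^4 + y^3/6 + y^2/96, x^3 - x^2/8 - x*y^2 + x*y/4 - y^2/8, x^2*y - x^2/24 - 4*x*y^2/3 + x*y/12 + y^3/3 - y^2/24}; counting standard monomials gives mu = 8. Corank 2; j^3 = (x - y)^3 is a perfect cube, so E-series; the 5-jet and mu = 8 give E_8.

Type E_{8}, Milnor number mu = 8.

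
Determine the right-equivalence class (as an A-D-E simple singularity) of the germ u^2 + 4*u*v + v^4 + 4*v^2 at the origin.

A_{3}

The Hessian of f at 0 has rank 1. Corank 1: A-series; mu = 3 gives A_3.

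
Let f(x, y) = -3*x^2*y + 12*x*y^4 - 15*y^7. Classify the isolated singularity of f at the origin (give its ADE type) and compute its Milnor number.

The Hessian of f at 0 has rank 0. Corank 2; j^3 = -3*x^2*y has shape L^2 M (L != M), so D-series; mu = 8 gives D_8.

Type D_8, Milnor number mu = 8.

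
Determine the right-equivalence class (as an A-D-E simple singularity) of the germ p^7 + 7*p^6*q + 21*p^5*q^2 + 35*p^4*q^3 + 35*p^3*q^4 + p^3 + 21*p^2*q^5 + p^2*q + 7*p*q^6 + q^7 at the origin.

D_8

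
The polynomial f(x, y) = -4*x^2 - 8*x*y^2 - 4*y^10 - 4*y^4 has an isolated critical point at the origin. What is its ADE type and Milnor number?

The Hessian of f at 0 is [[-8, 0], [0, 0]] with rank 1, so corank 1. A Groebner basis of the Jacobian ideal J(f) in C{x,y} is {x^5, x^4*y, x + y^2}; counting standard monomials gives mu = 9. Corank 1: A-series; mu = 9 gives A_9.

Type A_9, Milnor number mu = 9.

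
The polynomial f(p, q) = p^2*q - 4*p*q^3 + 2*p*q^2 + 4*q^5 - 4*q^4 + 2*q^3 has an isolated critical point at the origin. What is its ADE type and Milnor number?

Type D_4, Milnor number mu = 4.

The Hessian of f at 0 has rank 0. Corank 2; j^3 = q*(p^2 + 2*p*q + 2*q^2) splits into three distinct lines over C (the quadratic factor has nonzero discriminant), so D_4.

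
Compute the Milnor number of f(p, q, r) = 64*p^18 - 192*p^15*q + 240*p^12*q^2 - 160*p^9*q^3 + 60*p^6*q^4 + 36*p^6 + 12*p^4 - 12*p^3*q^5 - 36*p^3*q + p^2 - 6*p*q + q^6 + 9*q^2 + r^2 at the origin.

5

The Hessian of f at 0 has rank 2. Corank 1: A-series; mu = 5 gives A_5.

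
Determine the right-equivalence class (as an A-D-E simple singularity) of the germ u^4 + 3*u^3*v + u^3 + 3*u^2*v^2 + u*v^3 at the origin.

E_{7}

The Hessian of f at 0 has rank 0. Corank 2; j^3 = u^3 is a perfect cube, so E-series; the 4-jet and mu = 7 give E_7.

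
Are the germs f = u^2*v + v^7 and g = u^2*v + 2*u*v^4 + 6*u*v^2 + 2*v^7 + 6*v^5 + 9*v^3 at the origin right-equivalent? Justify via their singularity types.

The Hessian of f at 0 is [[0, 0], [0, 0]] with rank 0, so corank 2. A Groebner basis of the Jacobian ideal J(f) in C{u,v} is {u^2/7 + v^6, u^3, u*v}; counting standard monomials gives mu = 8. Corank 2; j^3 = u^2*v has shape L^2 M (L != M), so D-series; mu = 8 gives D_8. The Hessian of g at 0 is [[0, 0], [0, 0]] with rank 0, so corank 2. A Groebner basis of the Jacobian ideal J(g) in C{u,v} is {-u^2/6 + u*v^3 - 4*u*v - 21*v^2/2, u*v + v^4 + 3*v^2, u^3 - 27*u*v^2 - 54*v^3, u^2*v + 6*u*v^2 + 9*v^3}; counting standard monomials gives mu = 8. Corank 2; j^3 = v*(u + 3*v)^2 has shape L^2 M (L != M), so D-series; mu = 8 gives D_8. Both have type D_8, hence right-equivalent.

Yes.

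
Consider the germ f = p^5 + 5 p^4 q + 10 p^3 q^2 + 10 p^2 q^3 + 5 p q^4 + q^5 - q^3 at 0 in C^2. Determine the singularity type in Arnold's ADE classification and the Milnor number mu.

Type E8, Milnor number mu = 8.

The Hessian of f at 0 has rank 0. Corank 2; j^3 = -q^3 is a perfect cube, so E-series; the 5-jet and mu = 8 give E_8.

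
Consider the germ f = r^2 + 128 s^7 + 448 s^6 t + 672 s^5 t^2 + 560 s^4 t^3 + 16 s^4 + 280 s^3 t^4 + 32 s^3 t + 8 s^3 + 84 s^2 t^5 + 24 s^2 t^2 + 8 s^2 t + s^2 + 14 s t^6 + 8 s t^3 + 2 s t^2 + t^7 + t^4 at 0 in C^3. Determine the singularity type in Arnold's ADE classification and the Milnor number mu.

Type A_{6}, Milnor number mu = 6.

The Hessian of f at 0 has rank 2. Corank 1: A-series; mu = 6 gives A_6.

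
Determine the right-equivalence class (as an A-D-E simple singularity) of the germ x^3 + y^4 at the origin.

E6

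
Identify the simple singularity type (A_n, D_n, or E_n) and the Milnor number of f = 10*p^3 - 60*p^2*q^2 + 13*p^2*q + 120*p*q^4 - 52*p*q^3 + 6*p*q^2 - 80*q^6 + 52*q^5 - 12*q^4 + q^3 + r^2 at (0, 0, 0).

Type D_{4}, Milnor number mu = 4.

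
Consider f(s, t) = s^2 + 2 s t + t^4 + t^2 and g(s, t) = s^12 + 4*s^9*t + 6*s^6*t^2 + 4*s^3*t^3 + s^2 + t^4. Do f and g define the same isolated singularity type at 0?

Yes.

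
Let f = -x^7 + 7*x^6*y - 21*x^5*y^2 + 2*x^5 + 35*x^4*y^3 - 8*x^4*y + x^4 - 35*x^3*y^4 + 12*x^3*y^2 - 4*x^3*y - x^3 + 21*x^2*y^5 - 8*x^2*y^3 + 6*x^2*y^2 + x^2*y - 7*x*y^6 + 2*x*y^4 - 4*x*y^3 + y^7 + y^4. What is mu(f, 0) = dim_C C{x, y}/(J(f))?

The Hessian of f at 0 is [[0, 0], [0, 0]] with rank 0, so corank 2. A Groebner basis of the Jacobian ideal J(f) in C{x,y} is {x*y^2, x*y/4 + y^3, x^2 - x*y}; counting standard monomials gives mu = 5. Corank 2; j^3 = -x^2*(x - y) has shape L^2 M (L != M), so D-series; mu = 5 gives D_5.

5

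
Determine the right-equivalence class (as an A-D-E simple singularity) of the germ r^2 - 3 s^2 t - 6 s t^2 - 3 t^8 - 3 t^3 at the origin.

The Hessian of f at 0 is [[0, 0, 0], [0, 0, 0], [0, 0, 2]] with rank 1, so corank 2. A Groebner basis of the Jacobian ideal J(f) in C{s,t,r} is {s^2/8 + t^7 - t^2/8, s^3 + t^3, s*t + t^2, r}; counting standard monomials gives mu = 9. Corank 2; j^3 = -3*t*(s + t)^2 has shape L^2 M (L != M), so D-series; mu = 9 gives D_9.

D_{9}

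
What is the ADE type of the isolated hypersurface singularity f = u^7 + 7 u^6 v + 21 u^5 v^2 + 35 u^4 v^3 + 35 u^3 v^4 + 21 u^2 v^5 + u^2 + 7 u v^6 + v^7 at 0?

A_6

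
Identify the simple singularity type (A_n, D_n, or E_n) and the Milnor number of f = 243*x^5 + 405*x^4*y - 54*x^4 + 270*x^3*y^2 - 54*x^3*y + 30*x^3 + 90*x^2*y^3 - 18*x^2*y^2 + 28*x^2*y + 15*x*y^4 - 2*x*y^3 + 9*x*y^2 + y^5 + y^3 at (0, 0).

Type D_4, Milnor number mu = 4.

The Hessian of f at 0 is [[0, 0], [0, 0]] with rank 0, so corank 2. A Groebner basis of the Jacobian ideal J(f) in C{x,y} is {y^3, x^2 - 3*y^2/26, x*y + 9*y^2/26}; counting standard monomials gives mu = 4. Corank 2; j^3 = (3*x + y)*(10*x^2 + 6*x*y + y^2) splits into three distinct lines over C (the quadratic factor has nonzero discriminant), so D_4.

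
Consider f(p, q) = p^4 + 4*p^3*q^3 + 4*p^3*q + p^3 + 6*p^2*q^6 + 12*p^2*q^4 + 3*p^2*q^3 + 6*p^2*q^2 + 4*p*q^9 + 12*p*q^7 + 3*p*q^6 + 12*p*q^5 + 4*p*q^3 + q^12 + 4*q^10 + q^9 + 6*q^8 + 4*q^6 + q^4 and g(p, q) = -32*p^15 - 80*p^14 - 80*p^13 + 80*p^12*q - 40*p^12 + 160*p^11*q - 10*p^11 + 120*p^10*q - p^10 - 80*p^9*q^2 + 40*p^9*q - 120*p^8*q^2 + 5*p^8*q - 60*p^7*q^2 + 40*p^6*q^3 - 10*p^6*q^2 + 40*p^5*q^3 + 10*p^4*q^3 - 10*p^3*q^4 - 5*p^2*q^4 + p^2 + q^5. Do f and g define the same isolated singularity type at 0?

No.

The Hessian of f at 0 has rank 0. Corank 2; j^3 = p^3 is a perfect cube, so E-series; the 4-jet and mu = 6 give E_6. The Hessian of g at 0 has rank 1. Corank 1: A-series; mu = 4 gives A_4. f is E_6 but g is A_4, hence not right-equivalent.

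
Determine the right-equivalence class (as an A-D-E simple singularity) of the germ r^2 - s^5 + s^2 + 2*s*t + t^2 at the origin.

A4

The Hessian of f at 0 is [[2, 2, 0], [2, 2, 0], [0, 0, 2]] with rank 2, so corank 1. A Groebner basis of the Jacobian ideal J(f) in C{s,t,r} is {t^4, s + t, r}; counting standard monomials gives mu = 4. Corank 1: A-series; mu = 4 gives A_4.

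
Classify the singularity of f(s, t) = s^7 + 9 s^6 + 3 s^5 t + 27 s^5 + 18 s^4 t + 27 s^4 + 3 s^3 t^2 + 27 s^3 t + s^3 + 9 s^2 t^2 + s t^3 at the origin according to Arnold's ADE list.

E7

The Hessian of f at 0 is [[0, 0], [0, 0]] with rank 0, so corank 2. A Groebner basis of the Jacobian ideal J(f) in C{s,t} is {s^2/3 + t^4 + t^3/9, s^3, s^2*t - s^2/9 - t^3/27, 2*s^2/3 + s*t^2 + 2*t^3/9}; counting standard monomials gives mu = 7. Corank 2; j^3 = s^3 is a perfect cube, so E-series; the 4-jet and mu = 7 give E_7.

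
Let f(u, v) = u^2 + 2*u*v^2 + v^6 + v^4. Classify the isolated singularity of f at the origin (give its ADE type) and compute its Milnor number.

The Hessian of f at 0 is [[2, 0], [0, 0]] with rank 1, so corank 1. A Groebner basis of the Jacobian ideal J(f) in C{u,v} is {u^3, u^2*v, u + v^2}; counting standard monomials gives mu = 5. Corank 1: A-series; mu = 5 gives A_5.

Type A_{5}, Milnor number mu = 5.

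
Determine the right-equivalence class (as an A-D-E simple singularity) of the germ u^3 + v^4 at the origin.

E_{6}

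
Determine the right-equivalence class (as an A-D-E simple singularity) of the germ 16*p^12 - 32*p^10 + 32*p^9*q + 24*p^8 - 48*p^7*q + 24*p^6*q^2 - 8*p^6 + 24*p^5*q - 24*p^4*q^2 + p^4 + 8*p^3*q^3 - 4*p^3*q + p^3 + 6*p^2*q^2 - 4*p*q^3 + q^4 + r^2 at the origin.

E_{6}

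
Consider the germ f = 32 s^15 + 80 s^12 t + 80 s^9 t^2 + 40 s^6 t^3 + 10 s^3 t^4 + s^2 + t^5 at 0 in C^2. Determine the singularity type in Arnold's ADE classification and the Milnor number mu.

The Hessian of f at 0 has rank 1. Corank 1: A-series; mu = 4 gives A_4.

Type A4, Milnor number mu = 4.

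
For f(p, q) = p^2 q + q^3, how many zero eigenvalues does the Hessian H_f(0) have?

2

The Hessian at 0 is [[0, 0], [0, 0]] of rank 0; hence corank 2.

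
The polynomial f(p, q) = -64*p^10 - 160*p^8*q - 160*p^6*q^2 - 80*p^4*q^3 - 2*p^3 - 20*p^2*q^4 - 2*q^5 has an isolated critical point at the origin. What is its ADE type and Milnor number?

Type E_{8}, Milnor number mu = 8.

The Hessian of f at 0 is [[0, 0], [0, 0]] with rank 0, so corank 2. A Groebner basis of the Jacobian ideal J(f) in C{p,q} is {q^4, p^2}; counting standard monomials gives mu = 8. Corank 2; j^3 = -2*p^3 is a perfect cube, so E-series; the 5-jet and mu = 8 give E_8.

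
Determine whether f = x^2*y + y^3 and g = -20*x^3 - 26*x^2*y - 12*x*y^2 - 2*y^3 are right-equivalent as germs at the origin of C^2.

Yes.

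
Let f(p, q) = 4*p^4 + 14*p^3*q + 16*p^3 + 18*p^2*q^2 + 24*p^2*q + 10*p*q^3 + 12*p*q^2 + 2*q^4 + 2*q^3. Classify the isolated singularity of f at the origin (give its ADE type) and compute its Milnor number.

Type E_7, Milnor number mu = 7.

The Hessian of f at 0 has rank 0. Corank 2; j^3 = 2*(2*p + q)^3 is a perfect cube, so E-series; the 4-jet and mu = 7 give E_7.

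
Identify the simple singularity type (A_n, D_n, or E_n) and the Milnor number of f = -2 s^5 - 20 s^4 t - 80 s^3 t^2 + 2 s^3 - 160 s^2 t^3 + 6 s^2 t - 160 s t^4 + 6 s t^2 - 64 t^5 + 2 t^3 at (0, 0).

The Hessian of f at 0 is [[0, 0], [0, 0]] with rank 0, so corank 2. A Groebner basis of the Jacobian ideal J(f) in C{s,t} is {t^5, s*t^3 + 5*t^4/4, s^2 + 2*s*t + t^2}; counting standard monomials gives mu = 8. Corank 2; j^3 = 2*(s + t)^3 is a perfect cube, so E-series; the 5-jet and mu = 8 give E_8.

Type E_{8}, Milnor number mu = 8.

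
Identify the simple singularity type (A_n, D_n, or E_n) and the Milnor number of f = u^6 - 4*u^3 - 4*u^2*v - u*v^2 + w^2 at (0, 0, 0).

Type D_{7}, Milnor number mu = 7.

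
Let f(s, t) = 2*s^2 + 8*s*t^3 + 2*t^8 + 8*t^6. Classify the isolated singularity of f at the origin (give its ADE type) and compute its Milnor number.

Type A7, Milnor number mu = 7.

The Hessian of f at 0 has rank 1. Corank 1: A-series; mu = 7 gives A_7.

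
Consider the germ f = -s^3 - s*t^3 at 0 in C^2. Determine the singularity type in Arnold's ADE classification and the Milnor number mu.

Type E_7, Milnor number mu = 7.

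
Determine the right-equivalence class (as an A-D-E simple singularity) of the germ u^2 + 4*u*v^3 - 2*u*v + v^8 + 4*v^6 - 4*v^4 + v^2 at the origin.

A_{7}

The Hessian of f at 0 is [[2, -2], [-2, 2]] with rank 1, so corank 1. A Groebner basis of the Jacobian ideal J(f) in C{u,v} is {u^3 - 3*u*v^2 - u + v, u^2*v - 2*u*v^2 - u/2 + v/2, u/2 + v^3 - v/2}; counting standard monomials gives mu = 7. Corank 1: A-series; mu = 7 gives A_7.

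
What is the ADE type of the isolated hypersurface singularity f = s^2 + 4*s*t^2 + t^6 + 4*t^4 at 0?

A5

The Hessian of f at 0 is [[2, 0], [0, 0]] with rank 1, so corank 1. A Groebner basis of the Jacobian ideal J(f) in C{s,t} is {s^3, s^2*t, s/2 + t^2}; counting standard monomials gives mu = 5. Corank 1: A-series; mu = 5 gives A_5.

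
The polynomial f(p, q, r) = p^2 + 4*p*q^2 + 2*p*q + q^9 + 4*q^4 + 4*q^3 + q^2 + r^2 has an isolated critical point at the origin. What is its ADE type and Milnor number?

Type A_{8}, Milnor number mu = 8.

The Hessian of f at 0 is [[2, 2, 0], [2, 2, 0], [0, 0, 2]] with rank 2, so corank 1. A Groebner basis of the Jacobian ideal J(f) in C{p,q,r} is {p^4 + 4*p^3*q - 3*p^3 - 5*p^2*q + 5*p^2/4 + 3*p*q/2 - p/8 - q/8, p/2 + q^2 + q/2, r}; counting standard monomials gives mu = 8. Corank 1: A-series; mu = 8 gives A_8.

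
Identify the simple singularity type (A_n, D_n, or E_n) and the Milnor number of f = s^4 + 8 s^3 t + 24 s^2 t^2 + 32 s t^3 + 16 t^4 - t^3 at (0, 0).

Type E_{6}, Milnor number mu = 6.

The Hessian of f at 0 has rank 0. Corank 2; j^3 = -t^3 is a perfect cube, so E-series; the 4-jet and mu = 6 give E_6.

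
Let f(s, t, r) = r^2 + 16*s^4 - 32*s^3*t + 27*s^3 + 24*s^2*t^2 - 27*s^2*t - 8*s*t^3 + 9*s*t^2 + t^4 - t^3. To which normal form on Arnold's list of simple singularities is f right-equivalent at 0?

E6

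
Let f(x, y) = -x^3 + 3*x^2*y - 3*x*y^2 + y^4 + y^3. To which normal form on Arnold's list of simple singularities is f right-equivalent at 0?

E_6

The Hessian of f at 0 has rank 0. Corank 2; j^3 = -(x - y)^3 is a perfect cube, so E-series; the 4-jet and mu = 6 give E_6.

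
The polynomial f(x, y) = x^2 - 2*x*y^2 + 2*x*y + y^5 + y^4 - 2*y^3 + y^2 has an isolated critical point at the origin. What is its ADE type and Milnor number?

Type A4, Milnor number mu = 4.

The Hessian of f at 0 has rank 1. Corank 1: A-series; mu = 4 gives A_4.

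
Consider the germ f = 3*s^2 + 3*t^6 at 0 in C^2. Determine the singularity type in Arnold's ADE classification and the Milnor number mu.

Type A_{5}, Milnor number mu = 5.

The Hessian of f at 0 is [[6, 0], [0, 0]] with rank 1, so corank 1. A Groebner basis of the Jacobian ideal J(f) in C{s,t} is {t^5, s}; counting standard monomials gives mu = 5. Corank 1: A-series; mu = 5 gives A_5.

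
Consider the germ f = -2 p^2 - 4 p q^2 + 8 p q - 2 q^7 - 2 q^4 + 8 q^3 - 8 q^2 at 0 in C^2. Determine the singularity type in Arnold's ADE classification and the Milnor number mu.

Type A_{6}, Milnor number mu = 6.

The Hessian of f at 0 is [[-4, 8], [8, -16]] with rank 1, so corank 1. A Groebner basis of the Jacobian ideal J(f) in C{p,q} is {p^3 - 6*p^2*q - 12*p^2 + 32*p*q + 16*p - 32*q, p + q^2 - 2*q}; counting standard monomials gives mu = 6. Corank 1: A-series; mu = 6 gives A_6.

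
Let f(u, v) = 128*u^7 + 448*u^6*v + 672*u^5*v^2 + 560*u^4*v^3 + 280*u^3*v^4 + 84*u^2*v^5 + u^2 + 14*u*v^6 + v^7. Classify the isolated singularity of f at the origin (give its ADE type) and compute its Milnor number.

Type A6, Milnor number mu = 6.

The Hessian of f at 0 is [[2, 0], [0, 0]] with rank 1, so corank 1. A Groebner basis of the Jacobian ideal J(f) in C{u,v} is {v^6, u}; counting standard monomials gives mu = 6. Corank 1: A-series; mu = 6 gives A_6.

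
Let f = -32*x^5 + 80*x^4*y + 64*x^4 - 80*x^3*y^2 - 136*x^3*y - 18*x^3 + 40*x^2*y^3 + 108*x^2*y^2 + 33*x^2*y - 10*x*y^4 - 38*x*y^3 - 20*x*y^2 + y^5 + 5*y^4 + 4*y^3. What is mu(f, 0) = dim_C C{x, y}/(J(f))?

5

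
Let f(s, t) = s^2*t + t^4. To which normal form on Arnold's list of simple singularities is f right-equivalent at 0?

The Hessian of f at 0 has rank 0. Corank 2; j^3 = s^2*t has shape L^2 M (L != M), so D-series; mu = 5 gives D_5.

D5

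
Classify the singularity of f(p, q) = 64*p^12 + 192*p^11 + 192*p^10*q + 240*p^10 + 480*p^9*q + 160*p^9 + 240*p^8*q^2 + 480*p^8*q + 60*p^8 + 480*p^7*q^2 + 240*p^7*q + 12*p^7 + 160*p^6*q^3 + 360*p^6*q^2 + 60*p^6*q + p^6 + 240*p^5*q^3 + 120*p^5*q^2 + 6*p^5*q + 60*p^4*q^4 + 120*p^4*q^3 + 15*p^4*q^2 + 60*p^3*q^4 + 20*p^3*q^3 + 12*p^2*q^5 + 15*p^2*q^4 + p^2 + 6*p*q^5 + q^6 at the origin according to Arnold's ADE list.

The Hessian of f at 0 is [[2, 0], [0, 0]] with rank 1, so corank 1. A Groebner basis of the Jacobian ideal J(f) in C{p,q} is {q^5, p}; counting standard monomials gives mu = 5. Corank 1: A-series; mu = 5 gives A_5.

A_{5}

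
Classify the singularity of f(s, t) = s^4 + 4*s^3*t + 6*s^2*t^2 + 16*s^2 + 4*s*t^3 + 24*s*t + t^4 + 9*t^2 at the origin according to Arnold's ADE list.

A3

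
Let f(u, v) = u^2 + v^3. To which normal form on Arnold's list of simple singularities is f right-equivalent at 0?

A2

The Hessian of f at 0 is [[2, 0], [0, 0]] with rank 1, so corank 1. A Groebner basis of the Jacobian ideal J(f) in C{u,v} is {v^2, u}; counting standard monomials gives mu = 2. Corank 1: A-series; mu = 2 gives A_2.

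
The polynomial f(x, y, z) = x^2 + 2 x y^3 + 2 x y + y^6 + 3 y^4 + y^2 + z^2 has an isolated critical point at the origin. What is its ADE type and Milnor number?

Type A3, Milnor number mu = 3.

The Hessian of f at 0 is [[2, 2, 0], [2, 2, 0], [0, 0, 2]] with rank 2, so corank 1. A Groebner basis of the Jacobian ideal J(f) in C{x,y,z} is {y^3, x + y, z}; counting standard monomials gives mu = 3. Corank 1: A-series; mu = 3 gives A_3.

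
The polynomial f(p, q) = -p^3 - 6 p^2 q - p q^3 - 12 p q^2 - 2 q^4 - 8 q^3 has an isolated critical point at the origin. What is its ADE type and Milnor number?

Type E7, Milnor number mu = 7.

The Hessian of f at 0 has rank 0. Corank 2; j^3 = -(p + 2*q)^3 is a perfect cube, so E-series; the 4-jet and mu = 7 give E_7.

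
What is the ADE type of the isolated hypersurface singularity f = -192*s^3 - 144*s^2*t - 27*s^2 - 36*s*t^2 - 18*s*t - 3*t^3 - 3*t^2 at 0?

A_{2}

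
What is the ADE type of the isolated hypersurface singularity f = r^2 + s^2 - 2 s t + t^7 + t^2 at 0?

The Hessian of f at 0 has rank 2. Corank 1: A-series; mu = 6 gives A_6.

A_{6}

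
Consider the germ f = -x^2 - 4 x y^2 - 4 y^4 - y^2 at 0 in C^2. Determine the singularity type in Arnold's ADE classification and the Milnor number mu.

The Hessian of f at 0 has rank 2. Corank 0: nondegenerate Morse point, so A_1.

Type A_1, Milnor number mu = 1.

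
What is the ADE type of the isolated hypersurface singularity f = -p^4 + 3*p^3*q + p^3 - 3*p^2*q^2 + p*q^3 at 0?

E_7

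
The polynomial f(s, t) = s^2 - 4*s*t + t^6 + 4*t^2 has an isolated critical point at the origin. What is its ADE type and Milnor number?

The Hessian of f at 0 is [[2, -4], [-4, 8]] with rank 1, so corank 1. A Groebner basis of the Jacobian ideal J(f) in C{s,t} is {t^5, s - 2*t}; counting standard monomials gives mu = 5. Corank 1: A-series; mu = 5 gives A_5.

Type A5, Milnor number mu = 5.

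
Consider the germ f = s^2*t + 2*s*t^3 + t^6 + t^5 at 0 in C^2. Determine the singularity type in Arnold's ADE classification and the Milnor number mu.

Type D7, Milnor number mu = 7.

The Hessian of f at 0 is [[0, 0], [0, 0]] with rank 0, so corank 2. A Groebner basis of the Jacobian ideal J(f) in C{s,t} is {s^3, s^2*t + s^2/6 + s*t^2/6, s*t + t^3}; counting standard monomials gives mu = 7. Corank 2; j^3 = s^2*t has shape L^2 M (L != M), so D-series; mu = 7 gives D_7.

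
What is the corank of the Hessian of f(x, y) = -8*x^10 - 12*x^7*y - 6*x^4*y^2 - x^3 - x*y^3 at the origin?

2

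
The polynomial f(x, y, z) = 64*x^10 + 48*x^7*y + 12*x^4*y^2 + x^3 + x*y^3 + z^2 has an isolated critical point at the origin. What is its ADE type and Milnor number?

The Hessian of f at 0 is [[0, 0, 0], [0, 0, 0], [0, 0, 2]] with rank 1, so corank 2. A Groebner basis of the Jacobian ideal J(f) in C{x,y,z} is {x^3, x*y^2, 3*x^2 + y^3, z}; counting standard monomials gives mu = 7. Corank 2; j^3 = x^3 is a perfect cube, so E-series; the 4-jet and mu = 7 give E_7.

Type E7, Milnor number mu = 7.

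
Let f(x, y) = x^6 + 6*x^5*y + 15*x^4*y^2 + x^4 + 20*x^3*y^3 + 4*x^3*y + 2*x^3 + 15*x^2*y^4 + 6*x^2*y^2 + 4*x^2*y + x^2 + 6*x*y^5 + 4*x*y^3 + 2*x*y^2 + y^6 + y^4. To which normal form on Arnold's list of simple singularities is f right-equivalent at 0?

A5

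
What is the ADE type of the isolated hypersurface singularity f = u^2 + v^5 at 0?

A_4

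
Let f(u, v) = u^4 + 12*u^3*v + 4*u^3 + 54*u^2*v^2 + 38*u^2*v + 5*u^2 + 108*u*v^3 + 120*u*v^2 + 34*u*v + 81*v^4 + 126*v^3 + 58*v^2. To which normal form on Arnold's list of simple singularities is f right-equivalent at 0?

A1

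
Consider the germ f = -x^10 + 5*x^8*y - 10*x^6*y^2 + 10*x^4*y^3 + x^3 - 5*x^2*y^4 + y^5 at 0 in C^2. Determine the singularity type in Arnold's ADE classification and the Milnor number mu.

Type E_{8}, Milnor number mu = 8.

The Hessian of f at 0 is [[0, 0], [0, 0]] with rank 0, so corank 2. A Groebner basis of the Jacobian ideal J(f) in C{x,y} is {y^4, x^2}; counting standard monomials gives mu = 8. Corank 2; j^3 = x^3 is a perfect cube, so E-series; the 5-jet and mu = 8 give E_8.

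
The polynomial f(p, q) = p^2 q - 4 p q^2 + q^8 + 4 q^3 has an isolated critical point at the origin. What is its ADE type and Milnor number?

The Hessian of f at 0 is [[0, 0], [0, 0]] with rank 0, so corank 2. A Groebner basis of the Jacobian ideal J(f) in C{p,q} is {p^2/8 + q^7 - q^2/2, p^3 - 8*q^3, p*q - 2*q^2}; counting standard monomials gives mu = 9. Corank 2; j^3 = q*(p - 2*q)^2 has shape L^2 M (L != M), so D-series; mu = 9 gives D_9.

Type D_9, Milnor number mu = 9.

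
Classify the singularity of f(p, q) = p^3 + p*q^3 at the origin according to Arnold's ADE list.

E_7

The Hessian of f at 0 has rank 0. Corank 2; j^3 = p^3 is a perfect cube, so E-series; the 4-jet and mu = 7 give E_7.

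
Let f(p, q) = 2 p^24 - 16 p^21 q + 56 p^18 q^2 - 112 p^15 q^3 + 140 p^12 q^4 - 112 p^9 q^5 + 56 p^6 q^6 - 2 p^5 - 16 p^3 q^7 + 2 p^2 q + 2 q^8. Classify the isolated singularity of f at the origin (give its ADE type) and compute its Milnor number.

The Hessian of f at 0 has rank 0. Corank 2; j^3 = 2*p^2*q has shape L^2 M (L != M), so D-series; mu = 9 gives D_9.

Type D_9, Milnor number mu = 9.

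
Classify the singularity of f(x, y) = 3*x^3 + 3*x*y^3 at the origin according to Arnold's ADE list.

E_{7}

The Hessian of f at 0 is [[0, 0], [0, 0]] with rank 0, so corank 2. A Groebner basis of the Jacobian ideal J(f) in C{x,y} is {x^3, x*y^2, 3*x^2 + y^3}; counting standard monomials gives mu = 7. Corank 2; j^3 = 3*x^3 is a perfect cube, so E-series; the 4-jet and mu = 7 give E_7.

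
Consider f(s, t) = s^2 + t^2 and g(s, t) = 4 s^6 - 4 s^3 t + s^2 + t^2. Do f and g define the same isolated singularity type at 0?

The Hessian of f at 0 has rank 2. Corank 0: nondegenerate Morse point, so A_1. The Hessian of g at 0 has rank 2. Corank 0: nondegenerate Morse point, so A_1. Both have type A_1, hence right-equivalent.

Yes.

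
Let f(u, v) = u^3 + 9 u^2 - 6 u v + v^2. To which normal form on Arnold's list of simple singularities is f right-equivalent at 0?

The Hessian of f at 0 is [[18, -6], [-6, 2]] with rank 1, so corank 1. A Groebner basis of the Jacobian ideal J(f) in C{u,v} is {v^2, u - v/3}; counting standard monomials gives mu = 2. Corank 1: A-series; mu = 2 gives A_2.

A_{2}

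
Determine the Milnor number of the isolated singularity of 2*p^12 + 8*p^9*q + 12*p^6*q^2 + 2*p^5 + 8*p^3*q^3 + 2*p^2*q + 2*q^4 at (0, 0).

5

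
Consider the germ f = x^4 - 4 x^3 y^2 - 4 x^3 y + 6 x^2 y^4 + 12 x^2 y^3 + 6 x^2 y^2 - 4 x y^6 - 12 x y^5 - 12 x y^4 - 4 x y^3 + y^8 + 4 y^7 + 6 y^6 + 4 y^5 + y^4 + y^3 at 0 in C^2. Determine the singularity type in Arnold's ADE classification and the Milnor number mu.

The Hessian of f at 0 has rank 0. Corank 2; j^3 = y^3 is a perfect cube, so E-series; the 4-jet and mu = 6 give E_6.

Type E_6, Milnor number mu = 6.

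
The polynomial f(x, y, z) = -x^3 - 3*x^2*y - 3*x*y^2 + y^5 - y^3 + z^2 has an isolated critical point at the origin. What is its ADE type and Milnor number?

Type E8, Milnor number mu = 8.

The Hessian of f at 0 has rank 1. Corank 2; j^3 = -(x + y)^3 is a perfect cube, so E-series; the 5-jet and mu = 8 give E_8.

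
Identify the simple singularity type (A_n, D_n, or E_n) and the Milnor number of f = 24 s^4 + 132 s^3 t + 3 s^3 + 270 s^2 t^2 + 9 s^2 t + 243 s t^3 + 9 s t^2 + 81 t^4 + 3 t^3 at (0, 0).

Type E_7, Milnor number mu = 7.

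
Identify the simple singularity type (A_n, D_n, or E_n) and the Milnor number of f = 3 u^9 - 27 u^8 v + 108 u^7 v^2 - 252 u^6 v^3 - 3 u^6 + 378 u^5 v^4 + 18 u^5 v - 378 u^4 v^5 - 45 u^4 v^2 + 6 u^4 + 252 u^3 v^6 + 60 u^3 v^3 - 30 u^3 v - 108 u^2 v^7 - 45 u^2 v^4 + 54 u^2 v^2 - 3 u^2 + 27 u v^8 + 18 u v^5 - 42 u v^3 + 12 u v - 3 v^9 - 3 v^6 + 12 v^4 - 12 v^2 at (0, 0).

Type A_8, Milnor number mu = 8.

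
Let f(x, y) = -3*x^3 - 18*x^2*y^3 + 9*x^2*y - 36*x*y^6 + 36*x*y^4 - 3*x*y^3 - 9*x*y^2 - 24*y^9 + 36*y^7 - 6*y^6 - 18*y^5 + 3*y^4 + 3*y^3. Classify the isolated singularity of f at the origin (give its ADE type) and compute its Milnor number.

Type E_7, Milnor number mu = 7.

The Hessian of f at 0 has rank 0. Corank 2; j^3 = -3*(x - y)^3 is a perfect cube, so E-series; the 4-jet and mu = 7 give E_7.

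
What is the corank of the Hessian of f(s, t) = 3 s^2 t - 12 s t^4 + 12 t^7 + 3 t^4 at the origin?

Hessian at 0 has rank 0.

2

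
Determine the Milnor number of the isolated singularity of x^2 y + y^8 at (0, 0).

The Hessian of f at 0 is [[0, 0], [0, 0]] with rank 0, so corank 2. A Groebner basis of the Jacobian ideal J(f) in C{x,y} is {x^2/8 + y^7, x^3, x*y}; counting standard monomials gives mu = 9. Corank 2; j^3 = x^2*y has shape L^2 M (L != M), so D-series; mu = 9 gives D_9.

9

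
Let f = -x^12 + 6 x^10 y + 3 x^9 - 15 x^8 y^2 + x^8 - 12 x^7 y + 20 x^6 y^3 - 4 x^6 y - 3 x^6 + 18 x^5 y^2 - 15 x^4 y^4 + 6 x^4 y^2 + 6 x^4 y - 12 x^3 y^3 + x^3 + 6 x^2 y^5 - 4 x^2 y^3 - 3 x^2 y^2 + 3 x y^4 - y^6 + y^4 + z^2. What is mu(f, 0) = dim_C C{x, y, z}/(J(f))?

6

The Hessian of f at 0 is [[0, 0, 0], [0, 0, 0], [0, 0, 2]] with rank 1, so corank 2. A Groebner basis of the Jacobian ideal J(f) in C{x,y,z} is {x^3, x^2*y, -x^2/2 + x*y^2, y^3, z}; counting standard monomials gives mu = 6. Corank 2; j^3 = x^3 is a perfect cube, so E-series; the 4-jet and mu = 6 give E_6.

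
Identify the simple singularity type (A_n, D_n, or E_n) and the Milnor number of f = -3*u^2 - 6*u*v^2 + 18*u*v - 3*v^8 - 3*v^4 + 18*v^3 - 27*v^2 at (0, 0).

Type A_{7}, Milnor number mu = 7.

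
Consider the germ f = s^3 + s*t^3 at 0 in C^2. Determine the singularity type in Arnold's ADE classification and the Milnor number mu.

The Hessian of f at 0 has rank 0. Corank 2; j^3 = s^3 is a perfect cube, so E-series; the 4-jet and mu = 7 give E_7.

Type E_{7}, Milnor number mu = 7.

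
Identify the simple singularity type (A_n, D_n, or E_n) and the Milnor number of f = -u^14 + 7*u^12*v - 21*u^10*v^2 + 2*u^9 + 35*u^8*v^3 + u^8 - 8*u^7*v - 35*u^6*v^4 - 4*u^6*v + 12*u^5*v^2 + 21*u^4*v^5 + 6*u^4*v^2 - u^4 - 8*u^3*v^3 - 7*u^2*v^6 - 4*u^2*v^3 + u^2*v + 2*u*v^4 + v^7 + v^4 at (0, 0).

Type D_{5}, Milnor number mu = 5.

The Hessian of f at 0 is [[0, 0], [0, 0]] with rank 0, so corank 2. A Groebner basis of the Jacobian ideal J(f) in C{u,v} is {u^3, u^2/4 + v^3, u*v}; counting standard monomials gives mu = 5. Corank 2; j^3 = u^2*v has shape L^2 M (L != M), so D-series; mu = 5 gives D_5.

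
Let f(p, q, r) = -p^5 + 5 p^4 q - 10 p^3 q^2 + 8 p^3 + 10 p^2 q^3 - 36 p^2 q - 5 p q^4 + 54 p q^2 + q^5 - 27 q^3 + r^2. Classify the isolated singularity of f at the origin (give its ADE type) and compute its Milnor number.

Type E8, Milnor number mu = 8.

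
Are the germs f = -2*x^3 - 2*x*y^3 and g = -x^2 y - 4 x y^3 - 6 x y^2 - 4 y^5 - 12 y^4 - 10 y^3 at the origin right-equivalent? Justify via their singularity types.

No.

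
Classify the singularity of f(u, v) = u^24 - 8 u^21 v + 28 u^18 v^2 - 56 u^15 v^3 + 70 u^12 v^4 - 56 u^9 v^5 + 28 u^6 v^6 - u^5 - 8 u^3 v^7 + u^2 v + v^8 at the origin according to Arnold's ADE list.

D_{9}

The Hessian of f at 0 has rank 0. Corank 2; j^3 = u^2*v has shape L^2 M (L != M), so D-series; mu = 9 gives D_9.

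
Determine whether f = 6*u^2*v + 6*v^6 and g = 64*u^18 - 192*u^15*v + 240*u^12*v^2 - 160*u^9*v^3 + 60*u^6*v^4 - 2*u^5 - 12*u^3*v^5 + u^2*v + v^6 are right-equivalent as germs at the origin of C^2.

Yes.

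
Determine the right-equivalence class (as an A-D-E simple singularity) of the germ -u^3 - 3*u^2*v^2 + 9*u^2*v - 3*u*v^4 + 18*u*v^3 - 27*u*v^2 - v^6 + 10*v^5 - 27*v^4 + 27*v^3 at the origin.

The Hessian of f at 0 has rank 0. Corank 2; j^3 = -(u - 3*v)^3 is a perfect cube, so E-series; the 5-jet and mu = 8 give E_8.

E8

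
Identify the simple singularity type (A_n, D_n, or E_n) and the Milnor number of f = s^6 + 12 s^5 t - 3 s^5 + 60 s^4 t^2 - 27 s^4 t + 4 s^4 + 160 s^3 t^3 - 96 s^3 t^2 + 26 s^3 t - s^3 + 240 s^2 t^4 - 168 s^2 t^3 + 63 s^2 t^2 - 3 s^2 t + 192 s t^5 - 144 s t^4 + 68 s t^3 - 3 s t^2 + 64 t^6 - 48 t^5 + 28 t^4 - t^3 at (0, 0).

Type E6, Milnor number mu = 6.

The Hessian of f at 0 has rank 0. Corank 2; j^3 = -(s + t)^3 is a perfect cube, so E-series; the 4-jet and mu = 6 give E_6.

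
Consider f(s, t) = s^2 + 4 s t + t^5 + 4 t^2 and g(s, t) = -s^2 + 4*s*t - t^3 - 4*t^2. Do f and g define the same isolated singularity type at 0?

No.

The Hessian of f at 0 has rank 1. Corank 1: A-series; mu = 4 gives A_4. The Hessian of g at 0 has rank 1. Corank 1: A-series; mu = 2 gives A_2. f is A_4 but g is A_2, hence not right-equivalent.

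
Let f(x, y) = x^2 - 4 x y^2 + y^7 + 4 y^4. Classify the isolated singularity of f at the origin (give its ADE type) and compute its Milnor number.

Type A_{6}, Milnor number mu = 6.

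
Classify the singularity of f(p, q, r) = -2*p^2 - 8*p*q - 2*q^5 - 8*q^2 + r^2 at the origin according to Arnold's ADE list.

The Hessian of f at 0 is [[-4, -8, 0], [-8, -16, 0], [0, 0, 2]] with rank 2, so corank 1. A Groebner basis of the Jacobian ideal J(f) in C{p,q,r} is {q^4, p + 2*q, r}; counting standard monomials gives mu = 4. Corank 1: A-series; mu = 4 gives A_4.

A_{4}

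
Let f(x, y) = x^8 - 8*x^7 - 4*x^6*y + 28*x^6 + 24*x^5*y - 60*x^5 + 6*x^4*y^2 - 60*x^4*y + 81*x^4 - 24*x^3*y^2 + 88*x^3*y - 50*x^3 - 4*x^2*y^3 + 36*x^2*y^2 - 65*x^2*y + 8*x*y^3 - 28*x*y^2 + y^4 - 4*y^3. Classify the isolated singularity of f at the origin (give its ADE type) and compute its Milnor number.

The Hessian of f at 0 is [[0, 0], [0, 0]] with rank 0, so corank 2. A Groebner basis of the Jacobian ideal J(f) in C{x,y} is {x*y^2 + 125*x*y/16 + 25*y^2/8, -625*x*y/32 + y^3 - 125*y^2/16, x^2 + 31*x*y/40 + 3*y^2/20}; counting standard monomials gives mu = 5. Corank 2; j^3 = -(2*x + y)*(5*x + 2*y)^2 has shape L^2 M (L != M), so D-series; mu = 5 gives D_5.

Type D_{5}, Milnor number mu = 5.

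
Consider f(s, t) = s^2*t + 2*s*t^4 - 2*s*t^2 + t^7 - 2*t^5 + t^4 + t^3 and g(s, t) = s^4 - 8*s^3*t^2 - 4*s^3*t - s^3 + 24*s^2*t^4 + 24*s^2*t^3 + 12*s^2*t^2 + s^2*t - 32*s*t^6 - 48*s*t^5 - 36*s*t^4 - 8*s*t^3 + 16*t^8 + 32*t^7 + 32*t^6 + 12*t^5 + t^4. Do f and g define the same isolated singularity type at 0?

Yes.

The Hessian of f at 0 has rank 0. Corank 2; j^3 = t*(s - t)^2 has shape L^2 M (L != M), so D-series; mu = 5 gives D_5. The Hessian of g at 0 has rank 0. Corank 2; j^3 = -s^2*(s - t) has shape L^2 M (L != M), so D-series; mu = 5 gives D_5. Both have type D_5, hence right-equivalent.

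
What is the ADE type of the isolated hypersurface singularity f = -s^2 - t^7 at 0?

A6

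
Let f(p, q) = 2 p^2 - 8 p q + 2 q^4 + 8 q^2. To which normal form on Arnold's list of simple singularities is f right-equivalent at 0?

The Hessian of f at 0 has rank 1. Corank 1: A-series; mu = 3 gives A_3.

A_{3}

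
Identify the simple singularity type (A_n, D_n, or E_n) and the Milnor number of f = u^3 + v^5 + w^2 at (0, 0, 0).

Type E8, Milnor number mu = 8.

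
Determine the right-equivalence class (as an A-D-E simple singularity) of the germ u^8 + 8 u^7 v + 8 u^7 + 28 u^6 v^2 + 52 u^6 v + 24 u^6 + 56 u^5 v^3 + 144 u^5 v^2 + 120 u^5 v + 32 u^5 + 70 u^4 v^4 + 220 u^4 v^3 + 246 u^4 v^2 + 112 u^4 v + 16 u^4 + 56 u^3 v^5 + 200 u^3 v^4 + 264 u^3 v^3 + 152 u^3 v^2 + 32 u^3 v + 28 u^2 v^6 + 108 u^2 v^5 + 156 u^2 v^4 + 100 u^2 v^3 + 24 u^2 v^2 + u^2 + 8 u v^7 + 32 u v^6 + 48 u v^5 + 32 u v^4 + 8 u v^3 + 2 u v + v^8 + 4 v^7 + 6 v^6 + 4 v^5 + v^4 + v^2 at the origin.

The Hessian of f at 0 has rank 1. Corank 1: A-series; mu = 3 gives A_3.

A3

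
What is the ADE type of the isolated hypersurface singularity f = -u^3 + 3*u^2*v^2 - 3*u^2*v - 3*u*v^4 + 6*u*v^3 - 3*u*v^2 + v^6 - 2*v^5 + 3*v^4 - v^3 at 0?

E_8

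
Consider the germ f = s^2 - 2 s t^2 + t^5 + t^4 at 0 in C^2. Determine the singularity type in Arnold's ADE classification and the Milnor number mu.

Type A_4, Milnor number mu = 4.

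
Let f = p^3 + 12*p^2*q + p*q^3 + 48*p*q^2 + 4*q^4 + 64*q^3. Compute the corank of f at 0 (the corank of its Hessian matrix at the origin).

2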